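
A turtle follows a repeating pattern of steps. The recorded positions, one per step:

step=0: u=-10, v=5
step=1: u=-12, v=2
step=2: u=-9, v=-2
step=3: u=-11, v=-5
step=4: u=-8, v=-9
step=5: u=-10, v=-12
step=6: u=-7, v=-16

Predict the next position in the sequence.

Step-to-step displacements: (-2,-3), (+3,-4), (-2,-3), (+3,-4), (-2,-3), (+3,-4) — a repeating cycle of length 2.
step 7: apply (-2,-3) → u=-9, v=-19

u=-9, v=-19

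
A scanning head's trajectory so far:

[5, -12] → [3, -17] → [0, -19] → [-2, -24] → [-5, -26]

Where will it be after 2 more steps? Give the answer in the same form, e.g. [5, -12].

Step-to-step displacements: [-2, -5], [-3, -2], [-2, -5], [-3, -2] — a repeating cycle of length 2.
step 5: apply [-2, -5] → [-7, -31]
step 6: apply [-3, -2] → [-10, -33]

[-10, -33]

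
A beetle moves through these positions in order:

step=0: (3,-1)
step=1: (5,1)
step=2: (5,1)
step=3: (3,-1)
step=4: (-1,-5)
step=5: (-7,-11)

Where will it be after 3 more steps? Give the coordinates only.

(-37,-41)

Taking differences between consecutive positions: (+2,+2), (+0,+0), (-2,-2), (-4,-4), (-6,-6). These grow by (-2,-2) each step.
step 6: (-7,-11) + (-8,-8) → (-15,-19)
step 7: (-15,-19) + (-10,-10) → (-25,-29)
step 8: (-25,-29) + (-12,-12) → (-37,-41)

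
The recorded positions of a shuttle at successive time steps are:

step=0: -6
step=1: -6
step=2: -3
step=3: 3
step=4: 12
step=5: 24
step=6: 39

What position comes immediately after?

First differences are +0, +3, +6, +9, +12, +15; their common second difference is +3 (constant acceleration).
step 7: 39 + 18 → 57

57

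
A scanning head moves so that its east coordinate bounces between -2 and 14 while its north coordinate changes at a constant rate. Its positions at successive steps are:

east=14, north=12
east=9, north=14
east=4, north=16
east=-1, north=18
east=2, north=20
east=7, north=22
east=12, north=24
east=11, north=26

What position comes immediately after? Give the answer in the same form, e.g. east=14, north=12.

east=6, north=28

The east coordinate travels 5 per step and bounces off the walls at -2 and 14.
  step 8: 11 → 6
The north coordinate changes by +2 each step: at step 8 it is 28.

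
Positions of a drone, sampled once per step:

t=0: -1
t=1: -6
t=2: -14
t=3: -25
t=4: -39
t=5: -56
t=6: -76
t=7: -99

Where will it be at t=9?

-154

First differences are -5, -8, -11, -14, -17, -20, -23; their common second difference is -3 (constant acceleration).
step 8: -99 − 26 → -125
step 9: -125 − 29 → -154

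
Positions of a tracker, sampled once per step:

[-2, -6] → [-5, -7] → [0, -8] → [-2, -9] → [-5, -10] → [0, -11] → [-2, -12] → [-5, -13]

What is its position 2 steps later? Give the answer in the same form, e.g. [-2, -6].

First: cycles through -2, -5, 0 every 3 steps. Step 9 lands at position 0 of the cycle → -2.
Second: linear, -1 per step → -15 at step 9.

[-2, -15]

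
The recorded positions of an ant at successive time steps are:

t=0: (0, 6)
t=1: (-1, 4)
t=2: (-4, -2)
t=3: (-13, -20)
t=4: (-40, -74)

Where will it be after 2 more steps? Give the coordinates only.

(-364, -722)

Step-to-step displacements: (-1, -2), (-3, -6), (-9, -18), (-27, -54); each is 3× the previous.
step 5: (-40, -74) + (-81, -162) → (-121, -236)
step 6: (-121, -236) + (-243, -486) → (-364, -722)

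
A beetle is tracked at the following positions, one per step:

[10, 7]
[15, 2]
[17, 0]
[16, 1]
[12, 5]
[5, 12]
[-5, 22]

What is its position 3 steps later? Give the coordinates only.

Taking differences between consecutive positions: [+5, -5], [+2, -2], [-1, +1], [-4, +4], [-7, +7], [-10, +10]. These grow by [-3, +3] each step.
step 7: [-5, 22] + [-13, +13] → [-18, 35]
step 8: [-18, 35] + [-16, +16] → [-34, 51]
step 9: [-34, 51] + [-19, +19] → [-53, 70]

[-53, 70]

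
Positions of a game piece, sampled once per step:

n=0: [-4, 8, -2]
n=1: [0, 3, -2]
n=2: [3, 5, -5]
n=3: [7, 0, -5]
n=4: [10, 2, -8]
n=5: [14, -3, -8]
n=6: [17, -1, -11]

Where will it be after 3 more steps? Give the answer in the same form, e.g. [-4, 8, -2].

The moves between consecutive positions are [+4, -5, +0], [+3, +2, -3], [+4, -5, +0], [+3, +2, -3], [+4, -5, +0], [+3, +2, -3]; they repeat the 2-cycle [[+4, -5, +0], [+3, +2, -3]].
step 7: apply [+4, -5, +0] → [21, -6, -11]
step 8: apply [+3, +2, -3] → [24, -4, -14]
step 9: apply [+4, -5, +0] → [28, -9, -14]

[28, -9, -14]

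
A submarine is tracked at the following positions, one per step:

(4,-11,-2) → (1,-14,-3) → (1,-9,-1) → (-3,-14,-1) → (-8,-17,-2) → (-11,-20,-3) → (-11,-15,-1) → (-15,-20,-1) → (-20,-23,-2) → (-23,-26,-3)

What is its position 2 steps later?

Differencing gives (-3,-3,-1), (+0,+5,+2), (-4,-5,+0), (-5,-3,-1), (-3,-3,-1), (+0,+5,+2), (-4,-5,+0), (-5,-3,-1), (-3,-3,-1). This is the pattern (-3,-3,-1), (+0,+5,+2), (-4,-5,+0), (-5,-3,-1) repeated.
step 10: apply (+0,+5,+2) → (-23,-21,-1)
step 11: apply (-4,-5,+0) → (-27,-26,-1)

(-27,-26,-1)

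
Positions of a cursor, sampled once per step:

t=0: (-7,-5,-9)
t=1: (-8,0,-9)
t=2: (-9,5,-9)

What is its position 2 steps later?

Constant displacement of (-1,+5,+0) per step.
step 3: (-9,5,-9) + (-1,+5,+0) → (-10,10,-9)
step 4: (-10,10,-9) + (-1,+5,+0) → (-11,15,-9)

(-11,15,-9)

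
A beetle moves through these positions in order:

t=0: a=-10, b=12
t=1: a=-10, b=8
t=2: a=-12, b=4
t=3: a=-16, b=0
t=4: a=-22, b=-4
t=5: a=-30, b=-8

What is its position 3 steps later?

Successive displacements: (+0, -4), (-2, -4), (-4, -4), (-6, -4), (-8, -4) — each changes by (-2, +0).
step 6: a=-30, b=-8 + (-10, -4) → a=-40, b=-12
step 7: a=-40, b=-12 + (-12, -4) → a=-52, b=-16
step 8: a=-52, b=-16 + (-14, -4) → a=-66, b=-20

a=-66, b=-20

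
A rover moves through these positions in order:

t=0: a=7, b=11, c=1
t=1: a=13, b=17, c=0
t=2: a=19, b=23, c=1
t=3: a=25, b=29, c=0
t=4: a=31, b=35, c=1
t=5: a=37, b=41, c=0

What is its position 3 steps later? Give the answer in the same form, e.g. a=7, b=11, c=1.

a=55, b=59, c=1

The a coordinate changes by +6 each step, so at step 8 it is 7 + 8·(6) = 55.
The b coordinate changes by +6 each step, so at step 8 it is 11 + 8·(6) = 59.
The c coordinate repeats the cycle [1, 0] with period 2; step 8 mod 2 = 0, giving 1.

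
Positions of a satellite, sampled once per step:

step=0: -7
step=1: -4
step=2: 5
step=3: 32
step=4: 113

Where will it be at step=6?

1085

The jumps are +3, +9, +27, +81 — a geometric progression with ratio 3.
step 5: 113 + 243 → 356
step 6: 356 + 729 → 1085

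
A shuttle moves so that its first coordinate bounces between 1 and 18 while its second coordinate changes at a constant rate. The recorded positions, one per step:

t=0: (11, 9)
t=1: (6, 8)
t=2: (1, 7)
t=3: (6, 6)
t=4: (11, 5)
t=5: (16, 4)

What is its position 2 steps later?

The first coordinate reflects between 1 and 18, moving 5 per step.
  step 6: 16 → 15
  step 7: 15 → 10
The second coordinate changes by -1 each step: at step 7 it is 2.

(10, 2)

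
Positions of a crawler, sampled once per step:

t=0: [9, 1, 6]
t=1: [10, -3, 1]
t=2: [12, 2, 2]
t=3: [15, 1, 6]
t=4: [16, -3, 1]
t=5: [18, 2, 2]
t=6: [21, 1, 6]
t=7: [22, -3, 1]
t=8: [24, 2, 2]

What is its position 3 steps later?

Step-to-step displacements: [+1, -4, -5], [+2, +5, +1], [+3, -1, +4], [+1, -4, -5], [+2, +5, +1], [+3, -1, +4], [+1, -4, -5], [+2, +5, +1] — a repeating cycle of length 3.
step 9: apply [+3, -1, +4] → [27, 1, 6]
step 10: apply [+1, -4, -5] → [28, -3, 1]
step 11: apply [+2, +5, +1] → [30, 2, 2]

[30, 2, 2]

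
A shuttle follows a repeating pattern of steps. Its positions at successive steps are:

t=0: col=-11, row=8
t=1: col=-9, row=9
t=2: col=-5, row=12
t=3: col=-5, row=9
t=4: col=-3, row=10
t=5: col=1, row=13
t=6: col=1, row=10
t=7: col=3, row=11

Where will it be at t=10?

col=9, row=12

Step-to-step displacements: (+2, +1), (+4, +3), (+0, -3), (+2, +1), (+4, +3), (+0, -3), (+2, +1) — a repeating cycle of length 3.
step 8: apply (+4, +3) → col=7, row=14
step 9: apply (+0, -3) → col=7, row=11
step 10: apply (+2, +1) → col=9, row=12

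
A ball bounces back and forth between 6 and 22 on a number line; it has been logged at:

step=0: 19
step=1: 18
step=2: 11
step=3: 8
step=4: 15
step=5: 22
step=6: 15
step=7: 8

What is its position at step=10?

The value travels 7 per step and bounces off the walls at 6 and 22.
  step 8: 8 → 11
  step 9: 11 → 18
  step 10: 18 → 19

19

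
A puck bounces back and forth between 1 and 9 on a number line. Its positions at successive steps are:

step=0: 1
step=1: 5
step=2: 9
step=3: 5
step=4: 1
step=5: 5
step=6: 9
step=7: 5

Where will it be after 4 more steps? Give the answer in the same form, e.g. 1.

The value reflects between 1 and 9, moving 4 per step.
  step 8: 5 → 1
  step 9: 1 → 5
  step 10: 5 → 9
  step 11: 9 → 5

5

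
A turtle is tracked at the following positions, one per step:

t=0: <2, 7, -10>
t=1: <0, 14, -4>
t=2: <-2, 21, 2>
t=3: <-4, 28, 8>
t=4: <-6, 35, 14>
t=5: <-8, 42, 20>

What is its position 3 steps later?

<-14, 63, 38>

Each step adds <-2, +7, +6> to the position.
step 6: <-8, 42, 20> + <-2, +7, +6> → <-10, 49, 26>
step 7: <-10, 49, 26> + <-2, +7, +6> → <-12, 56, 32>
step 8: <-12, 56, 32> + <-2, +7, +6> → <-14, 63, 38>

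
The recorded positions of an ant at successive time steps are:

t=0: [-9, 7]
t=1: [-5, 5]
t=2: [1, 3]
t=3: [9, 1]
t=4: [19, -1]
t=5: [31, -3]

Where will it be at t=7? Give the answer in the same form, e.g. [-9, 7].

Taking differences between consecutive positions: [+4, -2], [+6, -2], [+8, -2], [+10, -2], [+12, -2]. These grow by [+2, +0] each step.
step 6: [31, -3] + [+14, -2] → [45, -5]
step 7: [45, -5] + [+16, -2] → [61, -7]

[61, -7]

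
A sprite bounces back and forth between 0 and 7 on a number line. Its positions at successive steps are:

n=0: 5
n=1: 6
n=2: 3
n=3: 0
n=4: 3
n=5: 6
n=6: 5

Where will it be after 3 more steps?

4

The value travels 3 per step and bounces off the walls at 0 and 7.
  step 7: 5 → 2
  step 8: 2 → 1
  step 9: 1 → 4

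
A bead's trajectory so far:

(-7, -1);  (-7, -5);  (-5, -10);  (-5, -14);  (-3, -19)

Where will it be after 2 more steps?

The moves between consecutive positions are (+0, -4), (+2, -5), (+0, -4), (+2, -5); they repeat the 2-cycle [(+0, -4), (+2, -5)].
step 5: apply (+0, -4) → (-3, -23)
step 6: apply (+2, -5) → (-1, -28)

(-1, -28)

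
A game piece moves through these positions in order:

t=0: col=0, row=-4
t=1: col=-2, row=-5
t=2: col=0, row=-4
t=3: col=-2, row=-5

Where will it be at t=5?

col=-2, row=-5

Step-to-step displacements: (-2, -1), (+2, +1), (-2, -1); each is -1× the previous.
step 4: col=-2, row=-5 + (+2, +1) → col=0, row=-4
step 5: col=0, row=-4 + (-2, -1) → col=-2, row=-5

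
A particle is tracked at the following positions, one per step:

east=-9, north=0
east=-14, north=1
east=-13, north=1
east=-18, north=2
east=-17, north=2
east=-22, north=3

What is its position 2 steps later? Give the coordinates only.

Step-to-step displacements: (-5, +1), (+1, +0), (-5, +1), (+1, +0), (-5, +1) — a repeating cycle of length 2.
step 6: apply (+1, +0) → east=-21, north=3
step 7: apply (-5, +1) → east=-26, north=4

east=-26, north=4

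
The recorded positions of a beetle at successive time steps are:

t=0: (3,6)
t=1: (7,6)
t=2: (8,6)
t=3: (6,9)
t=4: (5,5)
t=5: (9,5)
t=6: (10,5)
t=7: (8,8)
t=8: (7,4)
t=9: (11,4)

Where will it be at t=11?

(10,7)

Differencing gives (+4,+0), (+1,+0), (-2,+3), (-1,-4), (+4,+0), (+1,+0), (-2,+3), (-1,-4), (+4,+0). This is the pattern (+4,+0), (+1,+0), (-2,+3), (-1,-4) repeated.
step 10: apply (+1,+0) → (12,4)
step 11: apply (-2,+3) → (10,7)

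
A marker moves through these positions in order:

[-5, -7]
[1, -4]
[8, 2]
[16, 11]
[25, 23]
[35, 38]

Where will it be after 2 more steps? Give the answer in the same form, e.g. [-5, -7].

Successive displacements: [+6, +3], [+7, +6], [+8, +9], [+9, +12], [+10, +15] — each changes by [+1, +3].
step 6: [35, 38] + [+11, +18] → [46, 56]
step 7: [46, 56] + [+12, +21] → [58, 77]

[58, 77]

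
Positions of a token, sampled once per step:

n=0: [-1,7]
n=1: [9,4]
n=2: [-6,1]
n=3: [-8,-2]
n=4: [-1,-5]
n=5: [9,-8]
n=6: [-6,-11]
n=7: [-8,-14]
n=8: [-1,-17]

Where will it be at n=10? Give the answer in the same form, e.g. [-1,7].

First: cycles through -1, 9, -6, -8 every 4 steps. Step 10 lands at position 2 of the cycle → -6.
Second: linear, -3 per step → -23 at step 10.

[-6,-23]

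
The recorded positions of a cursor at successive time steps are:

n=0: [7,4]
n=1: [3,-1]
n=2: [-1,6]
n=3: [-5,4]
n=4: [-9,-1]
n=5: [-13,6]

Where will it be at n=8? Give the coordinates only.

First: linear, -4 per step → -25 at step 8.
Second: cycles through 4, -1, 6 every 3 steps. Step 8 lands at position 2 of the cycle → 6.

[-25,6]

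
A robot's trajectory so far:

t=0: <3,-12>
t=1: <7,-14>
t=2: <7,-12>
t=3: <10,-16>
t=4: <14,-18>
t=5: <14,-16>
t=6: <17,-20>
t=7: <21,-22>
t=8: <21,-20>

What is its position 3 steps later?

Step-to-step displacements: <+4,-2>, <+0,+2>, <+3,-4>, <+4,-2>, <+0,+2>, <+3,-4>, <+4,-2>, <+0,+2> — a repeating cycle of length 3.
step 9: apply <+3,-4> → <24,-24>
step 10: apply <+4,-2> → <28,-26>
step 11: apply <+0,+2> → <28,-24>

<28,-24>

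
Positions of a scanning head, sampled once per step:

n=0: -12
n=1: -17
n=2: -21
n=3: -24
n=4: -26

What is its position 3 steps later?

Successive displacements: -5, -4, -3, -2 — each changes by +1.
step 5: -26 − 1 → -27
step 6: -27 + 0 → -27
step 7: -27 + 1 → -26

-26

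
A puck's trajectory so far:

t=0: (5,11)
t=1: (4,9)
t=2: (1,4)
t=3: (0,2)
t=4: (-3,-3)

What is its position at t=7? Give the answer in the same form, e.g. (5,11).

The moves between consecutive positions are (-1,-2), (-3,-5), (-1,-2), (-3,-5); they repeat the 2-cycle [(-1,-2), (-3,-5)].
step 5: apply (-1,-2) → (-4,-5)
step 6: apply (-3,-5) → (-7,-10)
step 7: apply (-1,-2) → (-8,-12)

(-8,-12)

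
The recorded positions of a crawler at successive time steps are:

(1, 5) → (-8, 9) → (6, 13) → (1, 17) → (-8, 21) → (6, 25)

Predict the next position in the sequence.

(1, 29)

First: cycles through 1, -8, 6 every 3 steps. Step 6 lands at position 0 of the cycle → 1.
Second: linear, +4 per step → 29 at step 6.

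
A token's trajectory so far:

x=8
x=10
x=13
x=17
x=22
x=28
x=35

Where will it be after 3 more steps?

Successive displacements: +2, +3, +4, +5, +6, +7 — each changes by +1.
step 7: 35 + 8 → x=43
step 8: 43 + 9 → x=52
step 9: 52 + 10 → x=62

x=62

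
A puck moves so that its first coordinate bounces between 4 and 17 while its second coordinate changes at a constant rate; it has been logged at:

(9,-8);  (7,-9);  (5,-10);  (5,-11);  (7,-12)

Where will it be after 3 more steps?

The first coordinate travels 2 per step and bounces off the walls at 4 and 17.
  step 5: 7 → 9
  step 6: 9 → 11
  step 7: 11 → 13
The second coordinate changes by -1 each step: at step 7 it is -15.

(13,-15)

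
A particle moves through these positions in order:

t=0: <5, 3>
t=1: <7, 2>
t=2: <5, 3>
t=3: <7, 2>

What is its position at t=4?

Step-to-step displacements: <+2, -1>, <-2, +1>, <+2, -1>; each is -1× the previous.
step 4: <7, 2> + <-2, +1> → <5, 3>

<5, 3>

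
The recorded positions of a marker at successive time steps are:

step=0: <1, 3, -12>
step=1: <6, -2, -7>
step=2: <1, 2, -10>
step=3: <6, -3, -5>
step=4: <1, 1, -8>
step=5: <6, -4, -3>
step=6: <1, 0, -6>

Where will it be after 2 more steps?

The moves between consecutive positions are <+5, -5, +5>, <-5, +4, -3>, <+5, -5, +5>, <-5, +4, -3>, <+5, -5, +5>, <-5, +4, -3>; they repeat the 2-cycle [<+5, -5, +5>, <-5, +4, -3>].
step 7: apply <+5, -5, +5> → <6, -5, -1>
step 8: apply <-5, +4, -3> → <1, -1, -4>

<1, -1, -4>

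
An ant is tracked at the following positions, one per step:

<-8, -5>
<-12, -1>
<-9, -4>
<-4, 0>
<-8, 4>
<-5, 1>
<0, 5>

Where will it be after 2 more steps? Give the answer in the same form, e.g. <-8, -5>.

<-1, 6>

Step-to-step displacements: <-4, +4>, <+3, -3>, <+5, +4>, <-4, +4>, <+3, -3>, <+5, +4> — a repeating cycle of length 3.
step 7: apply <-4, +4> → <-4, 9>
step 8: apply <+3, -3> → <-1, 6>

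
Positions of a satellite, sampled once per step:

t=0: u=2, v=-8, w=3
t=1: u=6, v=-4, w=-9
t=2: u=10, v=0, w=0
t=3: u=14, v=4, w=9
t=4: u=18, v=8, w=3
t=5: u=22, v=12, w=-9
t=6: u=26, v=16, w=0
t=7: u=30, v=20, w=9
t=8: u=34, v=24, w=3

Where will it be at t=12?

u=50, v=40, w=3

The u coordinate changes by +4 each step, so at step 12 it is 2 + 12·(4) = 50.
The v coordinate changes by +4 each step, so at step 12 it is -8 + 12·(4) = 40.
The w coordinate repeats the cycle [3, -9, 0, 9] with period 4; step 12 mod 4 = 0, giving 3.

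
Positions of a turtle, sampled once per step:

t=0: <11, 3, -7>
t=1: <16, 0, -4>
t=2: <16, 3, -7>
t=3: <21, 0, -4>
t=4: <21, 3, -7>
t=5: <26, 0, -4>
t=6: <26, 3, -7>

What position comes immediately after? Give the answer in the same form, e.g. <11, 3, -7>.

Step-to-step displacements: <+5, -3, +3>, <+0, +3, -3>, <+5, -3, +3>, <+0, +3, -3>, <+5, -3, +3>, <+0, +3, -3> — a repeating cycle of length 2.
step 7: apply <+5, -3, +3> → <31, 0, -4>

<31, 0, -4>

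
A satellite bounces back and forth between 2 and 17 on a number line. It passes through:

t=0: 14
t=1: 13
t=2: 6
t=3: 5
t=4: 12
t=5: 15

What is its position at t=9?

17

The value reflects between 2 and 17, moving 7 per step.
  step 6: 15 → 8
  step 7: 8 → 3
  step 8: 3 → 10
  step 9: 10 → 17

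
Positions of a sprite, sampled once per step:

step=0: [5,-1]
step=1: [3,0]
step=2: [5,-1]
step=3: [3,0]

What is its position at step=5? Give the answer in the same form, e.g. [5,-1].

Step-to-step displacements: [-2,+1], [+2,-1], [-2,+1]; each is -1× the previous.
step 4: [3,0] + [+2,-1] → [5,-1]
step 5: [5,-1] + [-2,+1] → [3,0]

[3,0]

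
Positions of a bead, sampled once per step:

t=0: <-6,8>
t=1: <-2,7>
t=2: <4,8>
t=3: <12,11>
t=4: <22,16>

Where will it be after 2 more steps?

<48,32>

Successive displacements: <+4,-1>, <+6,+1>, <+8,+3>, <+10,+5> — each changes by <+2,+2>.
step 5: <22,16> + <+12,+7> → <34,23>
step 6: <34,23> + <+14,+9> → <48,32>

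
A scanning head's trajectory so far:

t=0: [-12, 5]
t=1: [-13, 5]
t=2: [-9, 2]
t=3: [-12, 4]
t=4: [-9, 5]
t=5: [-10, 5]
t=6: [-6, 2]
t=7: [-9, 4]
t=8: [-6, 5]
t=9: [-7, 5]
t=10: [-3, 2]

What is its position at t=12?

The moves between consecutive positions are [-1, +0], [+4, -3], [-3, +2], [+3, +1], [-1, +0], [+4, -3], [-3, +2], [+3, +1], [-1, +0], [+4, -3]; they repeat the 4-cycle [[-1, +0], [+4, -3], [-3, +2], [+3, +1]].
step 11: apply [-3, +2] → [-6, 4]
step 12: apply [+3, +1] → [-3, 5]

[-3, 5]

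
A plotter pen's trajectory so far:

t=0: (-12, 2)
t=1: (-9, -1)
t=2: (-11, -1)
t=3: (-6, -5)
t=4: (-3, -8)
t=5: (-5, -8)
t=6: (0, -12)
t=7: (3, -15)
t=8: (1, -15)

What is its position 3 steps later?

(7, -22)

Step-to-step displacements: (+3, -3), (-2, +0), (+5, -4), (+3, -3), (-2, +0), (+5, -4), (+3, -3), (-2, +0) — a repeating cycle of length 3.
step 9: apply (+5, -4) → (6, -19)
step 10: apply (+3, -3) → (9, -22)
step 11: apply (-2, +0) → (7, -22)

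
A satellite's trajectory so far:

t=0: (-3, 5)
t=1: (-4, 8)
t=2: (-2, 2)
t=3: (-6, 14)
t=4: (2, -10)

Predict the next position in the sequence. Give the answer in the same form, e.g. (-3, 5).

(-14, 38)

The jumps are (-1, +3), (+2, -6), (-4, +12), (+8, -24) — a geometric progression with ratio -2.
step 5: (2, -10) + (-16, +48) → (-14, 38)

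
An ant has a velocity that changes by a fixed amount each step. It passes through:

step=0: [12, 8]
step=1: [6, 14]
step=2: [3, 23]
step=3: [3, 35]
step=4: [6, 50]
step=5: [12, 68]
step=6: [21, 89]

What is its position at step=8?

Taking differences between consecutive positions: [-6, +6], [-3, +9], [+0, +12], [+3, +15], [+6, +18], [+9, +21]. These grow by [+3, +3] each step.
step 7: [21, 89] + [+12, +24] → [33, 113]
step 8: [33, 113] + [+15, +27] → [48, 140]

[48, 140]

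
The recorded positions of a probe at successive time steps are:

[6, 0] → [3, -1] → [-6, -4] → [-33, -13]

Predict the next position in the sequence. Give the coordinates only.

[-114, -40]

The jumps are [-3, -1], [-9, -3], [-27, -9] — a geometric progression with ratio 3.
step 4: [-33, -13] + [-81, -27] → [-114, -40]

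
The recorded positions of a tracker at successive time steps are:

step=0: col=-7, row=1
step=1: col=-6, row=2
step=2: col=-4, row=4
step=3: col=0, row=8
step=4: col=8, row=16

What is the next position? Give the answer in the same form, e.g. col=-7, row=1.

Consecutive displacements (+1,+1), (+2,+2), (+4,+4), (+8,+8) scale by a factor of 2 each step.
step 5: col=8, row=16 + (+16,+16) → col=24, row=32

col=24, row=32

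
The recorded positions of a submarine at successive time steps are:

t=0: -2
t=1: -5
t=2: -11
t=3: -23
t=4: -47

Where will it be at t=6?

The jumps are -3, -6, -12, -24 — a geometric progression with ratio 2.
step 5: -47 − 48 → -95
step 6: -95 − 96 → -191

-191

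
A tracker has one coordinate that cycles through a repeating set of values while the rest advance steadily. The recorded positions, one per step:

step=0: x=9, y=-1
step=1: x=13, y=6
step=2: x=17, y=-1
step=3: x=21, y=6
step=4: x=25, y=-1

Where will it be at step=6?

X: linear, +4 per step → 33 at step 6.
Y: cycles through -1, 6 every 2 steps. Step 6 lands at position 0 of the cycle → -1.

x=33, y=-1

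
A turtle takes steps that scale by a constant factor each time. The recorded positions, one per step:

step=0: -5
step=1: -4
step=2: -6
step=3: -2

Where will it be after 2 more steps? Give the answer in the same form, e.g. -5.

6

Step-to-step displacements: +1, -2, +4; each is -2× the previous.
step 4: -2 − 8 → -10
step 5: -10 + 16 → 6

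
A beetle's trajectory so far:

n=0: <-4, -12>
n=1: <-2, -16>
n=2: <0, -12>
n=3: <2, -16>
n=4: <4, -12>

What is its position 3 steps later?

Step-to-step displacements: <+2, -4>, <+2, +4>, <+2, -4>, <+2, +4> — a repeating cycle of length 2.
step 5: apply <+2, -4> → <6, -16>
step 6: apply <+2, +4> → <8, -12>
step 7: apply <+2, -4> → <10, -16>

<10, -16>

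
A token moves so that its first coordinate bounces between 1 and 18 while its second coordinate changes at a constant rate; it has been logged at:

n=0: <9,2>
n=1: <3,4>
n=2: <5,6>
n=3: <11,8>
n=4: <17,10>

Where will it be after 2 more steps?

The first coordinate travels 6 per step and bounces off the walls at 1 and 18.
  step 5: 17 → 13
  step 6: 13 → 7
The second coordinate changes by +2 each step: at step 6 it is 14.

<7,14>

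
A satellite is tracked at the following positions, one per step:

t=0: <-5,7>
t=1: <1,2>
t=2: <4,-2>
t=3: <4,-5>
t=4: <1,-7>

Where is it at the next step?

<-5,-8>

Taking differences between consecutive positions: <+6,-5>, <+3,-4>, <+0,-3>, <-3,-2>. These grow by <-3,+1> each step.
step 5: <1,-7> + <-6,-1> → <-5,-8>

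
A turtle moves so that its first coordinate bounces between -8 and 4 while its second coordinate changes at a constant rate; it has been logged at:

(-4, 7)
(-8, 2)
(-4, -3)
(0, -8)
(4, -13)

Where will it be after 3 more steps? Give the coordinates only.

The first coordinate reflects between -8 and 4, moving 4 per step.
  step 5: 4 → 0
  step 6: 0 → -4
  step 7: -4 → -8
The second coordinate changes by -5 each step: at step 7 it is -28.

(-8, -28)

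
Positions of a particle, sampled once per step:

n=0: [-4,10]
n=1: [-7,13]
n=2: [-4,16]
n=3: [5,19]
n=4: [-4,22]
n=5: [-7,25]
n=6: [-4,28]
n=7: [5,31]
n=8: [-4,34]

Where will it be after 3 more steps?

First: cycles through -4, -7, -4, 5 every 4 steps. Step 11 lands at position 3 of the cycle → 5.
Second: linear, +3 per step → 43 at step 11.

[5,43]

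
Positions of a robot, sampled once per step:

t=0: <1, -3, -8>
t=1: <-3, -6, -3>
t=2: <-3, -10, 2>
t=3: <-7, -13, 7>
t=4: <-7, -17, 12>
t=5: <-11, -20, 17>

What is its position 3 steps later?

<-15, -31, 32>

Differencing gives <-4, -3, +5>, <+0, -4, +5>, <-4, -3, +5>, <+0, -4, +5>, <-4, -3, +5>. This is the pattern <-4, -3, +5>, <+0, -4, +5> repeated.
step 6: apply <+0, -4, +5> → <-11, -24, 22>
step 7: apply <-4, -3, +5> → <-15, -27, 27>
step 8: apply <+0, -4, +5> → <-15, -31, 32>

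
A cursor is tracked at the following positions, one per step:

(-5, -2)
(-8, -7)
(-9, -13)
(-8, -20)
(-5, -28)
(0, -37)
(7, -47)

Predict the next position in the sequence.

(16, -58)

Successive displacements: (-3, -5), (-1, -6), (+1, -7), (+3, -8), (+5, -9), (+7, -10) — each changes by (+2, -1).
step 7: (7, -47) + (+9, -11) → (16, -58)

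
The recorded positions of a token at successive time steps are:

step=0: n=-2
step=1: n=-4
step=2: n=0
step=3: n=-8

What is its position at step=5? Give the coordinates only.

Consecutive displacements -2, +4, -8 scale by a factor of -2 each step.
step 4: -8 + 16 → n=8
step 5: 8 − 32 → n=-24

n=-24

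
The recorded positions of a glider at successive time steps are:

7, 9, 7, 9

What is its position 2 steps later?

The jumps are +2, -2, +2 — a geometric progression with ratio -1.
step 4: 9 − 2 → 7
step 5: 7 + 2 → 9

9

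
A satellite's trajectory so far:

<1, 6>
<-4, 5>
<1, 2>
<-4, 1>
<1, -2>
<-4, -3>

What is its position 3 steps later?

<1, -10>

Step-to-step displacements: <-5, -1>, <+5, -3>, <-5, -1>, <+5, -3>, <-5, -1> — a repeating cycle of length 2.
step 6: apply <+5, -3> → <1, -6>
step 7: apply <-5, -1> → <-4, -7>
step 8: apply <+5, -3> → <1, -10>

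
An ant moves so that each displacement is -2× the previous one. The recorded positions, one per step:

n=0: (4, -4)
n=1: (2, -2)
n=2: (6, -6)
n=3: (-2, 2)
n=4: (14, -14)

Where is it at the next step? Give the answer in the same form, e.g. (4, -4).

Consecutive displacements (-2, +2), (+4, -4), (-8, +8), (+16, -16) scale by a factor of -2 each step.
step 5: (14, -14) + (-32, +32) → (-18, 18)

(-18, 18)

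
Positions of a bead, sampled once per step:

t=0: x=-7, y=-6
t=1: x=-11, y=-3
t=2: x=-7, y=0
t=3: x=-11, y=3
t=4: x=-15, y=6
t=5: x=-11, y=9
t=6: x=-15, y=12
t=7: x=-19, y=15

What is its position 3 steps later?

The moves between consecutive positions are (-4, +3), (+4, +3), (-4, +3), (-4, +3), (+4, +3), (-4, +3), (-4, +3); they repeat the 3-cycle [(-4, +3), (+4, +3), (-4, +3)].
step 8: apply (+4, +3) → x=-15, y=18
step 9: apply (-4, +3) → x=-19, y=21
step 10: apply (-4, +3) → x=-23, y=24

x=-23, y=24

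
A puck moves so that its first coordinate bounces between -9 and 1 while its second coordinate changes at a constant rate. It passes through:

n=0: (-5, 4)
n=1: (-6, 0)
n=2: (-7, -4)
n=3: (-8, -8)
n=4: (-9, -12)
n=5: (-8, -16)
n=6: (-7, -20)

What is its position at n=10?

(-3, -36)

The first coordinate travels 1 per step and bounces off the walls at -9 and 1.
  step 7: -7 → -6
  step 8: -6 → -5
  step 9: -5 → -4
  step 10: -4 → -3
The second coordinate changes by -4 each step: at step 10 it is -36.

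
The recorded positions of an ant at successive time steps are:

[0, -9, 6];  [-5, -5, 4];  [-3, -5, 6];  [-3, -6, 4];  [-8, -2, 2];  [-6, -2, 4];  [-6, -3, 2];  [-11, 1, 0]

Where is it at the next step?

Step-to-step displacements: [-5, +4, -2], [+2, +0, +2], [+0, -1, -2], [-5, +4, -2], [+2, +0, +2], [+0, -1, -2], [-5, +4, -2] — a repeating cycle of length 3.
step 8: apply [+2, +0, +2] → [-9, 1, 2]

[-9, 1, 2]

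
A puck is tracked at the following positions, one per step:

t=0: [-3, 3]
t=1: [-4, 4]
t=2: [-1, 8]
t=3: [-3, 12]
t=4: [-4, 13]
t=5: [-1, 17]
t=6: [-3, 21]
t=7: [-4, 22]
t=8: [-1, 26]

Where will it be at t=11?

Step-to-step displacements: [-1, +1], [+3, +4], [-2, +4], [-1, +1], [+3, +4], [-2, +4], [-1, +1], [+3, +4] — a repeating cycle of length 3.
step 9: apply [-2, +4] → [-3, 30]
step 10: apply [-1, +1] → [-4, 31]
step 11: apply [+3, +4] → [-1, 35]

[-1, 35]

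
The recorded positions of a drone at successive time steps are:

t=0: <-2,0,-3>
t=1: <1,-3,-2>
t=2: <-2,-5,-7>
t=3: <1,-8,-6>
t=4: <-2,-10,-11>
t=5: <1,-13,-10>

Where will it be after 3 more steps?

The moves between consecutive positions are <+3,-3,+1>, <-3,-2,-5>, <+3,-3,+1>, <-3,-2,-5>, <+3,-3,+1>; they repeat the 2-cycle [<+3,-3,+1>, <-3,-2,-5>].
step 6: apply <-3,-2,-5> → <-2,-15,-15>
step 7: apply <+3,-3,+1> → <1,-18,-14>
step 8: apply <-3,-2,-5> → <-2,-20,-19>

<-2,-20,-19>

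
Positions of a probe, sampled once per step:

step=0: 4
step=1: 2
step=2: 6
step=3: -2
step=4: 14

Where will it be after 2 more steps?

The jumps are -2, +4, -8, +16 — a geometric progression with ratio -2.
step 5: 14 − 32 → -18
step 6: -18 + 64 → 46

46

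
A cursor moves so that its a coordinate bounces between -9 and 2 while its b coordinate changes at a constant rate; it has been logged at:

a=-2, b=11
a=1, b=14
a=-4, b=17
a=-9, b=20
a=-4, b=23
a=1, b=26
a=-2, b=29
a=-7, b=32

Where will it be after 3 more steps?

The a coordinate reflects between -9 and 2, moving 5 per step.
  step 8: -7 → -6
  step 9: -6 → -1
  step 10: -1 → 0
The b coordinate changes by +3 each step: at step 10 it is 41.

a=0, b=41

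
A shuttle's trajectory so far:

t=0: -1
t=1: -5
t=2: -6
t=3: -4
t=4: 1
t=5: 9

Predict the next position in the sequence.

20

First differences are -4, -1, +2, +5, +8; their common second difference is +3 (constant acceleration).
step 6: 9 + 11 → 20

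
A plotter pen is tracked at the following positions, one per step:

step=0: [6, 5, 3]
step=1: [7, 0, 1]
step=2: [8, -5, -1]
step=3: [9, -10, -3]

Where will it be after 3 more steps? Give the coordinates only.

Constant displacement of [+1, -5, -2] per step.
step 4: [9, -10, -3] + [+1, -5, -2] → [10, -15, -5]
step 5: [10, -15, -5] + [+1, -5, -2] → [11, -20, -7]
step 6: [11, -20, -7] + [+1, -5, -2] → [12, -25, -9]

[12, -25, -9]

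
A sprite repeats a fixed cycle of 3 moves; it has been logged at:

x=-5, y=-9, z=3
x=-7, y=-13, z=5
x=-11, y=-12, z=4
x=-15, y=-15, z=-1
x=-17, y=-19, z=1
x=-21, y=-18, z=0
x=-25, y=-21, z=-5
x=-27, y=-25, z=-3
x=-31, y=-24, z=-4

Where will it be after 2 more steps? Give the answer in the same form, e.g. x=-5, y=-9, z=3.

x=-37, y=-31, z=-7

Step-to-step displacements: (-2,-4,+2), (-4,+1,-1), (-4,-3,-5), (-2,-4,+2), (-4,+1,-1), (-4,-3,-5), (-2,-4,+2), (-4,+1,-1) — a repeating cycle of length 3.
step 9: apply (-4,-3,-5) → x=-35, y=-27, z=-9
step 10: apply (-2,-4,+2) → x=-37, y=-31, z=-7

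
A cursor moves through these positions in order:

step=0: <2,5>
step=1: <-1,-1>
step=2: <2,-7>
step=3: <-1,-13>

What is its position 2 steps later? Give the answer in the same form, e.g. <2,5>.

First: cycles through 2, -1 every 2 steps. Step 5 lands at position 1 of the cycle → -1.
Second: linear, -6 per step → -25 at step 5.

<-1,-25>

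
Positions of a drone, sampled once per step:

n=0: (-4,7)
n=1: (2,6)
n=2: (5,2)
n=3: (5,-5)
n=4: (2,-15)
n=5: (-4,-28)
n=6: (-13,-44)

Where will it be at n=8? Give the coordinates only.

(-40,-85)

Taking differences between consecutive positions: (+6,-1), (+3,-4), (+0,-7), (-3,-10), (-6,-13), (-9,-16). These grow by (-3,-3) each step.
step 7: (-13,-44) + (-12,-19) → (-25,-63)
step 8: (-25,-63) + (-15,-22) → (-40,-85)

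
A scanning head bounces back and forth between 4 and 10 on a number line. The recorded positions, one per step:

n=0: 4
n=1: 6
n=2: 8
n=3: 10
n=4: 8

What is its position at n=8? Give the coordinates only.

The value reflects between 4 and 10, moving 2 per step.
  step 5: 8 → 6
  step 6: 6 → 4
  step 7: 4 → 6
  step 8: 6 → 8

8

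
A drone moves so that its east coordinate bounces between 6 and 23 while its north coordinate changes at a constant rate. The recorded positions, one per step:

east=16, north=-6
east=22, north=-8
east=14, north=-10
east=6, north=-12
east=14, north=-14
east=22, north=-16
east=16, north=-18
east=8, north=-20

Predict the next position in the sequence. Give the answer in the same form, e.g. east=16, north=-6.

east=12, north=-22

The east coordinate reflects between 6 and 23, moving 8 per step.
  step 8: 8 → 12
The north coordinate changes by -2 each step: at step 8 it is -22.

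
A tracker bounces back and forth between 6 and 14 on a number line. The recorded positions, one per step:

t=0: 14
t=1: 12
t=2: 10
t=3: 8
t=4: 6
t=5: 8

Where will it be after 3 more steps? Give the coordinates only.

14

The value travels 2 per step and bounces off the walls at 6 and 14.
  step 6: 8 → 10
  step 7: 10 → 12
  step 8: 12 → 14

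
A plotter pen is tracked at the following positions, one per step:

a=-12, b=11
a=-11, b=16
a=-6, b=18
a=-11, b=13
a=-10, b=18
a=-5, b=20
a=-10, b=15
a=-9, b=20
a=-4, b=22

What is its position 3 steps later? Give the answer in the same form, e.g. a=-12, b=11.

a=-3, b=24

Differencing gives (+1, +5), (+5, +2), (-5, -5), (+1, +5), (+5, +2), (-5, -5), (+1, +5), (+5, +2). This is the pattern (+1, +5), (+5, +2), (-5, -5) repeated.
step 9: apply (-5, -5) → a=-9, b=17
step 10: apply (+1, +5) → a=-8, b=22
step 11: apply (+5, +2) → a=-3, b=24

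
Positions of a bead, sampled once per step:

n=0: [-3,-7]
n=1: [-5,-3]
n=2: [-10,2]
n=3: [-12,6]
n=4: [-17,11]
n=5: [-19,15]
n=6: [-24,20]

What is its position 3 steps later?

Step-to-step displacements: [-2,+4], [-5,+5], [-2,+4], [-5,+5], [-2,+4], [-5,+5] — a repeating cycle of length 2.
step 7: apply [-2,+4] → [-26,24]
step 8: apply [-5,+5] → [-31,29]
step 9: apply [-2,+4] → [-33,33]

[-33,33]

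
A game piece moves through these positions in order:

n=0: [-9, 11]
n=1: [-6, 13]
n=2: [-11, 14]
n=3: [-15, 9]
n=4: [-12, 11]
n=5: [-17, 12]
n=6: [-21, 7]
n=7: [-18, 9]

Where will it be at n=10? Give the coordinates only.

Step-to-step displacements: [+3, +2], [-5, +1], [-4, -5], [+3, +2], [-5, +1], [-4, -5], [+3, +2] — a repeating cycle of length 3.
step 8: apply [-5, +1] → [-23, 10]
step 9: apply [-4, -5] → [-27, 5]
step 10: apply [+3, +2] → [-24, 7]

[-24, 7]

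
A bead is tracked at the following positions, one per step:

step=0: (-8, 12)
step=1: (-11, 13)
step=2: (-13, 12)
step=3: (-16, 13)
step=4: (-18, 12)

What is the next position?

(-21, 13)

Differencing gives (-3, +1), (-2, -1), (-3, +1), (-2, -1). This is the pattern (-3, +1), (-2, -1) repeated.
step 5: apply (-3, +1) → (-21, 13)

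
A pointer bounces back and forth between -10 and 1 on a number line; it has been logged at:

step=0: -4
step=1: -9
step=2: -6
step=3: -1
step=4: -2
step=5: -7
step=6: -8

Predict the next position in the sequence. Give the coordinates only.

The value reflects between -10 and 1, moving 5 per step.
  step 7: -8 → -3

-3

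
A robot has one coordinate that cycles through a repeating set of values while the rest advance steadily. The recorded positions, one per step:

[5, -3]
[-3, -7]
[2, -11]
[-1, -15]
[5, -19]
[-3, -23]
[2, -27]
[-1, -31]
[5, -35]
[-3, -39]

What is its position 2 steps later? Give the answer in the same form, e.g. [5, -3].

The first coordinate repeats the cycle [5, -3, 2, -1] with period 4; step 11 mod 4 = 3, giving -1.
The second coordinate changes by -4 each step, so at step 11 it is -3 + 11·(-4) = -47.

[-1, -47]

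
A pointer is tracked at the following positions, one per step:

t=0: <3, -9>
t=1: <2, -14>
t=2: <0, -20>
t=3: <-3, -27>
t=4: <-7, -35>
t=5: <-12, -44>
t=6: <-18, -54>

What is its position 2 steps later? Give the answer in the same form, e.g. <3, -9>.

<-33, -77>

Taking differences between consecutive positions: <-1, -5>, <-2, -6>, <-3, -7>, <-4, -8>, <-5, -9>, <-6, -10>. These grow by <-1, -1> each step.
step 7: <-18, -54> + <-7, -11> → <-25, -65>
step 8: <-25, -65> + <-8, -12> → <-33, -77>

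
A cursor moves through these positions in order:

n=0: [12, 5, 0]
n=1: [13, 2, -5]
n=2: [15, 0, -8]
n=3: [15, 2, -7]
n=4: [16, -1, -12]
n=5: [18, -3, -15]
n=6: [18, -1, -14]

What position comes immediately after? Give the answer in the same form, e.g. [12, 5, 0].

Differencing gives [+1, -3, -5], [+2, -2, -3], [+0, +2, +1], [+1, -3, -5], [+2, -2, -3], [+0, +2, +1]. This is the pattern [+1, -3, -5], [+2, -2, -3], [+0, +2, +1] repeated.
step 7: apply [+1, -3, -5] → [19, -4, -19]

[19, -4, -19]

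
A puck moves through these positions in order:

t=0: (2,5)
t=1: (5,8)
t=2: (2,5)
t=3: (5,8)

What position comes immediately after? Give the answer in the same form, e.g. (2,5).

The jumps are (+3,+3), (-3,-3), (+3,+3) — a geometric progression with ratio -1.
step 4: (5,8) + (-3,-3) → (2,5)

(2,5)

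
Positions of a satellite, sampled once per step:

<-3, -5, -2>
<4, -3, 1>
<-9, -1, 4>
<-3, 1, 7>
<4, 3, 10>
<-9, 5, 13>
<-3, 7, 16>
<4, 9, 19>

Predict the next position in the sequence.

The first coordinate repeats the cycle [-3, 4, -9] with period 3; step 8 mod 3 = 2, giving -9.
The second coordinate changes by +2 each step, so at step 8 it is -5 + 8·(2) = 11.
The third coordinate changes by +3 each step, so at step 8 it is -2 + 8·(3) = 22.

<-9, 11, 22>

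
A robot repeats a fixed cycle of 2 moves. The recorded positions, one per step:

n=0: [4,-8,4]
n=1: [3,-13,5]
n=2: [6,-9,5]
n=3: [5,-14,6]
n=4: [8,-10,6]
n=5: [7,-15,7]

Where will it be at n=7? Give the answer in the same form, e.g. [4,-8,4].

Step-to-step displacements: [-1,-5,+1], [+3,+4,+0], [-1,-5,+1], [+3,+4,+0], [-1,-5,+1] — a repeating cycle of length 2.
step 6: apply [+3,+4,+0] → [10,-11,7]
step 7: apply [-1,-5,+1] → [9,-16,8]

[9,-16,8]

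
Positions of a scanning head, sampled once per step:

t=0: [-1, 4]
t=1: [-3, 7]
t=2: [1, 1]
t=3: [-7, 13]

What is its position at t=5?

The jumps are [-2, +3], [+4, -6], [-8, +12] — a geometric progression with ratio -2.
step 4: [-7, 13] + [+16, -24] → [9, -11]
step 5: [9, -11] + [-32, +48] → [-23, 37]

[-23, 37]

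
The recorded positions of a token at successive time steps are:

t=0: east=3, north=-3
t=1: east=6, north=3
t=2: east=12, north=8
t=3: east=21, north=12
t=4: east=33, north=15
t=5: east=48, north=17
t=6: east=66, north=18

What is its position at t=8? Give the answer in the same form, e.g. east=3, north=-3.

Successive displacements: (+3, +6), (+6, +5), (+9, +4), (+12, +3), (+15, +2), (+18, +1) — each changes by (+3, -1).
step 7: east=66, north=18 + (+21, +0) → east=87, north=18
step 8: east=87, north=18 + (+24, -1) → east=111, north=17

east=111, north=17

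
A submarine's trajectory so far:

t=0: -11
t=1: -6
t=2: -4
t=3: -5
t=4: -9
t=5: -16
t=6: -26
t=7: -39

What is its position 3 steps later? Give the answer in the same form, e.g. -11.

Taking differences between consecutive positions: +5, +2, -1, -4, -7, -10, -13. These grow by -3 each step.
step 8: -39 − 16 → -55
step 9: -55 − 19 → -74
step 10: -74 − 22 → -96

-96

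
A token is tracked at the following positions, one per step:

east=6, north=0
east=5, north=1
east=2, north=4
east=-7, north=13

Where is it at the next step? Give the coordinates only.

east=-34, north=40

Consecutive displacements (-1, +1), (-3, +3), (-9, +9) scale by a factor of 3 each step.
step 4: east=-7, north=13 + (-27, +27) → east=-34, north=40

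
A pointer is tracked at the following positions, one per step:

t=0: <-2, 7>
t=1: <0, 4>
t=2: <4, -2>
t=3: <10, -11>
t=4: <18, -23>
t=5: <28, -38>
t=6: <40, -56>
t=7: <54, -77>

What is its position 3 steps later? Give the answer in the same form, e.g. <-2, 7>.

Successive displacements: <+2, -3>, <+4, -6>, <+6, -9>, <+8, -12>, <+10, -15>, <+12, -18>, <+14, -21> — each changes by <+2, -3>.
step 8: <54, -77> + <+16, -24> → <70, -101>
step 9: <70, -101> + <+18, -27> → <88, -128>
step 10: <88, -128> + <+20, -30> → <108, -158>

<108, -158>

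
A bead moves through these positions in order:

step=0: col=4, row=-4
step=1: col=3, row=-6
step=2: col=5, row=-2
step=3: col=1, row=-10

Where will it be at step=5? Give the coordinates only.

The jumps are (-1,-2), (+2,+4), (-4,-8) — a geometric progression with ratio -2.
step 4: col=1, row=-10 + (+8,+16) → col=9, row=6
step 5: col=9, row=6 + (-16,-32) → col=-7, row=-26

col=-7, row=-26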